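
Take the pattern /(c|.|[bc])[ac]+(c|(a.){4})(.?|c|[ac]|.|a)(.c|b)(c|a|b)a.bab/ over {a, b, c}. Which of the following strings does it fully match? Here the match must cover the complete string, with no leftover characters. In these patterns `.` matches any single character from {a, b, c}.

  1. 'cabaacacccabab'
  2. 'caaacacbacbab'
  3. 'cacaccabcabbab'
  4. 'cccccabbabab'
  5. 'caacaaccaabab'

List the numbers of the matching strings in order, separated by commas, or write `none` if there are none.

1 → no match
2 → match
3 → match
4 → no match
5 → match

2, 3, 5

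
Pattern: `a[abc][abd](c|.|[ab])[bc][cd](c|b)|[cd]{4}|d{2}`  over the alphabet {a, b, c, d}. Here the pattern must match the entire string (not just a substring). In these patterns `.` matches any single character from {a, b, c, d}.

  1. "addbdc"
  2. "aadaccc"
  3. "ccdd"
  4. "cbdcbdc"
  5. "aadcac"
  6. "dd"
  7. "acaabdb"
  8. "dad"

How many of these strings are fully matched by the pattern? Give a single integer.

4

1 → no match
2 → match
3 → match
4 → no match
5 → no match
6 → match
7 → match
8 → no match
Total matched: 4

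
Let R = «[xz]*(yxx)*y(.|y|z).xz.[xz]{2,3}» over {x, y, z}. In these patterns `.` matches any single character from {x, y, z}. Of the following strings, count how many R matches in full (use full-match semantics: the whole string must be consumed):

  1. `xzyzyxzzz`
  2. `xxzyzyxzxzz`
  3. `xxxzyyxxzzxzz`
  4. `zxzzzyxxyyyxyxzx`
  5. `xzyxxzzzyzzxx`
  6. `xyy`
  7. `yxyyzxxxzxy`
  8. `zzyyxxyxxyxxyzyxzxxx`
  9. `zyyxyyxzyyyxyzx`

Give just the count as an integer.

1 → no match
2 → match
3 → match
4 → no match
5 → no match
6 → no match
7 → no match
8 → no match
9 → no match
Total matched: 2

2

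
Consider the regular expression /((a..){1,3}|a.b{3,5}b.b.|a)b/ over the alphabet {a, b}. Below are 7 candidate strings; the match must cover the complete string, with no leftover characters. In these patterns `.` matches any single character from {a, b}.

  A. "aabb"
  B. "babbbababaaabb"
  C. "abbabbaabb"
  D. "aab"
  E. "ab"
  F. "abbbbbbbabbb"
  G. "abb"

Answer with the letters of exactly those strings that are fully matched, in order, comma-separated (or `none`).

A, C, E, F

A. "aabb" → match
B → no match — must start with "a"
C. "abbabbaabb" → match
D. "aab" → no match
E. "ab" → match
F. "abbbbbbbabbb" → match
G. "abb" → no match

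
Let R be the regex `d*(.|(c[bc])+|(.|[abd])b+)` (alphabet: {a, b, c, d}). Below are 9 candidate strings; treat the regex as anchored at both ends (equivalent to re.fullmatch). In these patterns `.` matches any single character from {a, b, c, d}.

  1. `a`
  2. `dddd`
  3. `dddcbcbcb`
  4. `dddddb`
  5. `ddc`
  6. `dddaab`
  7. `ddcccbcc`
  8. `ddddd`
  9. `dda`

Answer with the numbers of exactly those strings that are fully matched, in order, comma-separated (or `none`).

1 → match
2 → match
3 → match
4 → match
5 → match
6 → no match
7 → match
8 → match
9 → match

1, 2, 3, 4, 5, 7, 8, 9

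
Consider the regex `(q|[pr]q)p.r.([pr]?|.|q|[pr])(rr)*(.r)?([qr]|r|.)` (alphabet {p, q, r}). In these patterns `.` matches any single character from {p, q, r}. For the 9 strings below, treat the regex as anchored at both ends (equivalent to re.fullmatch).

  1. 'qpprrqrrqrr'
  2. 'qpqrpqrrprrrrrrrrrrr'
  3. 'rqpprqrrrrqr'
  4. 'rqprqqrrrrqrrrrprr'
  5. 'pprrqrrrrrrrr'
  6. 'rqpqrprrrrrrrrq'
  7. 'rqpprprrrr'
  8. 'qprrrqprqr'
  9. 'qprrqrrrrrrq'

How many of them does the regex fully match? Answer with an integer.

4

1 → match
2 → no match
3 → no match
4 → no match
5 → no match
6 → match
7 → match
8 → no match
9 → match
Total matched: 4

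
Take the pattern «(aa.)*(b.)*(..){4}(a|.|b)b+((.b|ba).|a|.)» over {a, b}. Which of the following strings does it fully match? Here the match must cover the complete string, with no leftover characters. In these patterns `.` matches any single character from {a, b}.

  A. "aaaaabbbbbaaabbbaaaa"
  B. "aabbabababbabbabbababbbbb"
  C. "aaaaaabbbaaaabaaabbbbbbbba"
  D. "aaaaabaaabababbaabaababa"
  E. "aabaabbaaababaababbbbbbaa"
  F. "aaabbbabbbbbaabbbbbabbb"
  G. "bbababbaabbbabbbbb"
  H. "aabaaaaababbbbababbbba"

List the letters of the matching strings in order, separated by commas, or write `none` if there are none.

B, C, D, E, F, H

A → no match
B → match
C → match
D → match
E → match
F → match
G → no match
H → match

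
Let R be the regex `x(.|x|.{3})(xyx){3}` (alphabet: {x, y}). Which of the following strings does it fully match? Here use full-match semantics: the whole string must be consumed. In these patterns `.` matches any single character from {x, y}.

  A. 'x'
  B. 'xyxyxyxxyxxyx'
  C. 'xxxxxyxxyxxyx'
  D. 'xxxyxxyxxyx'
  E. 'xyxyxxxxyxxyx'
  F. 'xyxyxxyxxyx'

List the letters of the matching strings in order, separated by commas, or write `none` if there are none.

A → no match — must end with 'xyx'
B → match
C → match
D → match
E → no match
F → match

B, C, D, F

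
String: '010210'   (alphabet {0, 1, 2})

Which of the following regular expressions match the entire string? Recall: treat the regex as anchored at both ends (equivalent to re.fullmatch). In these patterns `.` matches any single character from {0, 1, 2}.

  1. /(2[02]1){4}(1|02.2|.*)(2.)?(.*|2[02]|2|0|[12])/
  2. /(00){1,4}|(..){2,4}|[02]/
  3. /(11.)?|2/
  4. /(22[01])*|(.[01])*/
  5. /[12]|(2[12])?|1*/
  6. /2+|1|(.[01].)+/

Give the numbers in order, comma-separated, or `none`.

2, 6

1 → no match — must start with '2'
2 → match
3 → no match
4 → no match
5 → no match
6 → match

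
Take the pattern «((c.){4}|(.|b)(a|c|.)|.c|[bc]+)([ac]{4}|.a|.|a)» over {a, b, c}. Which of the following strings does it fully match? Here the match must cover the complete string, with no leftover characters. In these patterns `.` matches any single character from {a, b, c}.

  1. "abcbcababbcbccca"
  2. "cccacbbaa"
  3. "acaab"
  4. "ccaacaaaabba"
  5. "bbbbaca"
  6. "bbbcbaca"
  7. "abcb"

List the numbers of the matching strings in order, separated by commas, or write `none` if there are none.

1 → no match
2 → no match
3 → no match
4 → no match
5 → no match
6 → no match
7 → no match

none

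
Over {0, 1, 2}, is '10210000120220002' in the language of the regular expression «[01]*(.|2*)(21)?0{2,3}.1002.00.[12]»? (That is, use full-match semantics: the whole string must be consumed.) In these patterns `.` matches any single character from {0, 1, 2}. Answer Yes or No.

No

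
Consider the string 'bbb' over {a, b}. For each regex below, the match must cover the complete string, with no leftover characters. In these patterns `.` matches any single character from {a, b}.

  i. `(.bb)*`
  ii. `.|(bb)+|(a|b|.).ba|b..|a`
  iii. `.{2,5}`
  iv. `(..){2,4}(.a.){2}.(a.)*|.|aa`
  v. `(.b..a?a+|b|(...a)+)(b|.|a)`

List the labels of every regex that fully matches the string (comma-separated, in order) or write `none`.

i, ii, iii

i → match
ii → match
iii → match
iv → no match
v → no match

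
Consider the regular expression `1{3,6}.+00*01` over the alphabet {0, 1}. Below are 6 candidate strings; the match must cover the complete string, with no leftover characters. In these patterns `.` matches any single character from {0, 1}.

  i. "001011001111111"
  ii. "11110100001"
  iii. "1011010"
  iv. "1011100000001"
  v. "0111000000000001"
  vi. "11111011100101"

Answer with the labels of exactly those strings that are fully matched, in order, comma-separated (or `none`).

ii

i → no match — must start with "1"
ii → match
iii → no match — must end with "01"
iv → no match
v → no match — must start with "1"
vi → no match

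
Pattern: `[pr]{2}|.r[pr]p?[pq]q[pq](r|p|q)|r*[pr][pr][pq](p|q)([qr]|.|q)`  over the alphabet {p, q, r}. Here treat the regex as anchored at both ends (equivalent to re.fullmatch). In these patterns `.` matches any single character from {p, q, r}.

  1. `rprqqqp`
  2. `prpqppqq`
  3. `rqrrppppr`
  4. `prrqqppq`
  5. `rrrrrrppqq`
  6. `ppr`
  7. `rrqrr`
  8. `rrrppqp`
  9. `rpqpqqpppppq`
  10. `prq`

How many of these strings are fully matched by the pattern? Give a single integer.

2

1 → no match
2 → no match
3 → no match
4 → no match
5 → match
6 → no match
7 → no match
8 → match
9 → no match
10 → no match
Total matched: 2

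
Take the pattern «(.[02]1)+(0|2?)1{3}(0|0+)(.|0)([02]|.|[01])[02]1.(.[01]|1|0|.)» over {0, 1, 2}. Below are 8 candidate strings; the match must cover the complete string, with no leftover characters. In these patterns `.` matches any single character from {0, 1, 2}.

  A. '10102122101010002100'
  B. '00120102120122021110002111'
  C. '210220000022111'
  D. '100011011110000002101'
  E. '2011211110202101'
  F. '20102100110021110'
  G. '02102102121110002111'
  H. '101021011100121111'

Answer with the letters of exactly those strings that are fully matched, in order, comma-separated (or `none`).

A → no match
B → no match
C → no match
D → no match
E → match
F → no match
G → match
H → match

E, G, H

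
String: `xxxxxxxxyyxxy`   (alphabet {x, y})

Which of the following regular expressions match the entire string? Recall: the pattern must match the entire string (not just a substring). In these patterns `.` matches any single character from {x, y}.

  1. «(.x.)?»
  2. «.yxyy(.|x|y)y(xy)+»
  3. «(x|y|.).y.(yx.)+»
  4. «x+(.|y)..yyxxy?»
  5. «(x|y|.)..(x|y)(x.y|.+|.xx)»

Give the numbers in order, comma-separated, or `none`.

1 → no match
2 → no match
3 → no match
4 → match
5 → match

4, 5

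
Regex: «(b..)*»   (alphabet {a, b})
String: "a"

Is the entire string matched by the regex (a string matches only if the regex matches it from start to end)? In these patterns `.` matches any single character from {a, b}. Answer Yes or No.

No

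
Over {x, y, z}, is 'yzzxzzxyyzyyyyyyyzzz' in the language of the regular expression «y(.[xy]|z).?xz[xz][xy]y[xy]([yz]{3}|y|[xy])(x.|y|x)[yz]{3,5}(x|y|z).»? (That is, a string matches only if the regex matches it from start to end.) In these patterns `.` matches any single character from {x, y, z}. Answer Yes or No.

Yes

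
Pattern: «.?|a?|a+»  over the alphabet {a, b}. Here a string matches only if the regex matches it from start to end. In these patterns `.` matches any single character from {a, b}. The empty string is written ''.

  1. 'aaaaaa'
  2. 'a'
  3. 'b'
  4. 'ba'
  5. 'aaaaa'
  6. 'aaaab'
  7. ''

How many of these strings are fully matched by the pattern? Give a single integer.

5

1. 'aaaaaa' → match
2. 'a' → match
3. 'b' → match
4. 'ba' → no match
5. 'aaaaa' → match
6. 'aaaab' → no match
7. '' → match
Total matched: 5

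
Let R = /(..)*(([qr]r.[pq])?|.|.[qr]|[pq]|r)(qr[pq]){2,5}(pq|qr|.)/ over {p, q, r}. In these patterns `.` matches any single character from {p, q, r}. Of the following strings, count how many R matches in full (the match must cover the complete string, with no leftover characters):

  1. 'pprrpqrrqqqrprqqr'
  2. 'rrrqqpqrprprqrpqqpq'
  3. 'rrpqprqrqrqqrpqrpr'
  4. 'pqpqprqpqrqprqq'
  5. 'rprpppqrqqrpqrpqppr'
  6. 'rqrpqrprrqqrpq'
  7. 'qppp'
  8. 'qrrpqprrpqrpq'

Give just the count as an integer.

1 → no match
2 → no match
3 → match
4 → no match
5 → no match
6 → no match
7 → no match
8 → no match
Total matched: 1

1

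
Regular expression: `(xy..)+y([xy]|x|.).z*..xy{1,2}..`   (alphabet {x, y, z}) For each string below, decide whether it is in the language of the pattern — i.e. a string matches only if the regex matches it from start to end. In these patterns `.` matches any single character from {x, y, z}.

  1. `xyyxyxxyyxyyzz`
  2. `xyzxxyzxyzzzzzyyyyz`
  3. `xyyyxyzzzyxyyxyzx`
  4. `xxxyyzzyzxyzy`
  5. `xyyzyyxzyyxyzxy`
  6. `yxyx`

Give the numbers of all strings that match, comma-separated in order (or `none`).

1

1 → match
2 → no match
3 → no match
4 → no match — must start with `xy`
5 → no match
6 → no match — must start with `xy`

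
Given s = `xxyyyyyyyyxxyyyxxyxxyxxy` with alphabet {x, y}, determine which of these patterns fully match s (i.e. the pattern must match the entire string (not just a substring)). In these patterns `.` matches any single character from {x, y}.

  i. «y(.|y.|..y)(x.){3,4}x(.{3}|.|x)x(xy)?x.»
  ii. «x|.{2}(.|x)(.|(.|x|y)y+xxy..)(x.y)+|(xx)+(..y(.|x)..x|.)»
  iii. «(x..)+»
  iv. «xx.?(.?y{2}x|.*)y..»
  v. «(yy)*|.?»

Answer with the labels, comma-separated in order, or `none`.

i → no match — must start with `y`
ii → match
iii → no match
iv → no match
v → no match

ii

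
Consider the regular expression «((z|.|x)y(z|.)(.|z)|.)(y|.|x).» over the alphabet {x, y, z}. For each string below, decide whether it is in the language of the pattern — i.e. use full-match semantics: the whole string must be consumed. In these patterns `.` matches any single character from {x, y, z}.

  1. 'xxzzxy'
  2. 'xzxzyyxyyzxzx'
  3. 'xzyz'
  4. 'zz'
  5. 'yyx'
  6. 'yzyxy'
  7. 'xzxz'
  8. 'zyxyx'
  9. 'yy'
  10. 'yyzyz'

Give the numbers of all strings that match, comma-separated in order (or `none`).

1 → no match
2 → no match
3 → no match
4 → no match
5 → match
6 → no match
7 → no match
8 → no match
9 → no match
10 → no match

5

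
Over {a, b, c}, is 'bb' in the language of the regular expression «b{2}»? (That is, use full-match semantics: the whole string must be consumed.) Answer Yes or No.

Yes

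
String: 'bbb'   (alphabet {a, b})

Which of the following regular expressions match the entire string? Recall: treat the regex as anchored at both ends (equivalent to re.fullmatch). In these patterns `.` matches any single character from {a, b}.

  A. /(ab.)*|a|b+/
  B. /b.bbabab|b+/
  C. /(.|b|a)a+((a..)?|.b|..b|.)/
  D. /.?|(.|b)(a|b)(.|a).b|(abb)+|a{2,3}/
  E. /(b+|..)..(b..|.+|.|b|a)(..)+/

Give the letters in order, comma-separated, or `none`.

A, B

A → match
B → match
C → no match
D → no match
E → no match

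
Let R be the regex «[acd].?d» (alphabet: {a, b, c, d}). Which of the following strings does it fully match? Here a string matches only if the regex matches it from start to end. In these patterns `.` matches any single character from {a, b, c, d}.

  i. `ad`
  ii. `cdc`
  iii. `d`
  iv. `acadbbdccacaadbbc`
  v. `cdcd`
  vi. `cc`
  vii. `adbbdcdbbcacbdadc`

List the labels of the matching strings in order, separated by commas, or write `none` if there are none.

i → match
ii → no match — must end with `d`
iii → no match
iv → no match — must end with `d`
v → no match
vi → no match — must end with `d`
vii → no match — must end with `d`

i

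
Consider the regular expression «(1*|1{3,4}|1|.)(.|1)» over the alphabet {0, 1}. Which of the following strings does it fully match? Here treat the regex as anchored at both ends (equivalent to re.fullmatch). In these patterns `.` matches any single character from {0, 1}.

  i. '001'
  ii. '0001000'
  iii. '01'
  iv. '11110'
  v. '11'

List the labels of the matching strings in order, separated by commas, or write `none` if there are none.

iii, iv, v

i → no match
ii → no match
iii → match
iv → match
v → match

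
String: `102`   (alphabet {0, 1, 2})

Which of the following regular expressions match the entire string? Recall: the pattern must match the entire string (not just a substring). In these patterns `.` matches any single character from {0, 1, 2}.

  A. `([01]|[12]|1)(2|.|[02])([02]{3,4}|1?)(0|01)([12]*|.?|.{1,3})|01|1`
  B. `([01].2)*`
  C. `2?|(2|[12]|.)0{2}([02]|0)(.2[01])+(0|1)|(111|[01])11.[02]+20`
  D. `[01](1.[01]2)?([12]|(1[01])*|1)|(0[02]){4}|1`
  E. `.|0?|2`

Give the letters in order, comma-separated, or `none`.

A → no match
B → match
C → no match
D → no match
E → no match

B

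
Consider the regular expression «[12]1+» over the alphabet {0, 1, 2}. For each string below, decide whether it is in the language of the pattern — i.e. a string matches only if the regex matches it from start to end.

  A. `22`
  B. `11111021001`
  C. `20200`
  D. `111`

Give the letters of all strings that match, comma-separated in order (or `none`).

A. `22` → no match — must end with `1`
B. `11111021001` → no match
C. `20200` → no match — must end with `1`
D. `111` → match

D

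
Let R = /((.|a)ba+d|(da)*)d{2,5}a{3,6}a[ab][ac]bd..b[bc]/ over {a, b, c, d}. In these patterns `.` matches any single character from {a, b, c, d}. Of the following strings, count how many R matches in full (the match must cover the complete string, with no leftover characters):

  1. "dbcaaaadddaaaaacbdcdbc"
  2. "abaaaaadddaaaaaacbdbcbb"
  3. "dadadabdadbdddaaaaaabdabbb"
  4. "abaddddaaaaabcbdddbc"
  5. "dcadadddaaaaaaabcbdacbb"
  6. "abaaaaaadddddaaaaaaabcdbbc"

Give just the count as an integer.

2

1 → no match
2 → match
3 → no match
4 → match
5 → no match
6 → no match
Total matched: 2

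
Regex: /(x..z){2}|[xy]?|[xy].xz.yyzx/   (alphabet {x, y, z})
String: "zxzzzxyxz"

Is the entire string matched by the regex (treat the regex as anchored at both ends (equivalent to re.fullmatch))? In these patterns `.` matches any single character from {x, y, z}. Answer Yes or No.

No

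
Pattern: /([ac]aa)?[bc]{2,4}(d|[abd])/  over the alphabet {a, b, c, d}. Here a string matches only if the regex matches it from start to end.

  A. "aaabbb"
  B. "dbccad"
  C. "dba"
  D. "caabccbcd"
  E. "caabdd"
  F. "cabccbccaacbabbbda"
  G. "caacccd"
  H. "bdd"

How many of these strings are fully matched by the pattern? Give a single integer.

2

A → match
B → no match
C → no match
D → no match
E → no match
F → no match
G → match
H → no match
Total matched: 2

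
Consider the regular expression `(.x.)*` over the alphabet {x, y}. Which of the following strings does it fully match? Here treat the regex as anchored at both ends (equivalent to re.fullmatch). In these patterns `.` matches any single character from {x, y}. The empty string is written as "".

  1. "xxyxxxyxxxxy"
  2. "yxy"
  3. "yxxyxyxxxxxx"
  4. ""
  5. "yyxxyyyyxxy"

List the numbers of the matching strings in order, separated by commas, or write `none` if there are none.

1, 2, 3, 4

1 → match
2 → match
3 → match
4 → match
5 → no match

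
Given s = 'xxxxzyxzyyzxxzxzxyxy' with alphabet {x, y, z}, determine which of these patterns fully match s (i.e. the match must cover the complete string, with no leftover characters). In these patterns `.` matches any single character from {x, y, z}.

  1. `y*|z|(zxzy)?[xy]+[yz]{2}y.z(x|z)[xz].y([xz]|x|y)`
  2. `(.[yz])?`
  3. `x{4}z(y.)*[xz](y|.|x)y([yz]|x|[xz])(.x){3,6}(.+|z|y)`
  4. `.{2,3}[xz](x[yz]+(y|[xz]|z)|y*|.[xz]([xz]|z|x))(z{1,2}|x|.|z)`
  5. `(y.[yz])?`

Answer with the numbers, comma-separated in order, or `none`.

3

1 → no match
2 → no match
3 → match
4 → no match
5 → no match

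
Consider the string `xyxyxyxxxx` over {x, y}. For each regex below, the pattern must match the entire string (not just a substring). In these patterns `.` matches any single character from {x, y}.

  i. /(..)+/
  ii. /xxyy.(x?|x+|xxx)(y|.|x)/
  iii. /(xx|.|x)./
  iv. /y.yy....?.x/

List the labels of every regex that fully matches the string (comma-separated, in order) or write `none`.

i → match
ii → no match — must start with `xxyy`
iii → no match
iv → no match — must start with `y`

i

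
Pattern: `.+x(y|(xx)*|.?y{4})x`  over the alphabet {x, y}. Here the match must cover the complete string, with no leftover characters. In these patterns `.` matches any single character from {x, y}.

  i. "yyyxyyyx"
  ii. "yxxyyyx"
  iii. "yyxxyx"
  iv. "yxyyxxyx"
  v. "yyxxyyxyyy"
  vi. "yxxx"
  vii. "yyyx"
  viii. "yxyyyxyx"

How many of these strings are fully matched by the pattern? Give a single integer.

i → no match
ii → no match
iii → match
iv → match
v → no match — must end with "x"
vi → match
vii → no match
viii → match
Total matched: 4

4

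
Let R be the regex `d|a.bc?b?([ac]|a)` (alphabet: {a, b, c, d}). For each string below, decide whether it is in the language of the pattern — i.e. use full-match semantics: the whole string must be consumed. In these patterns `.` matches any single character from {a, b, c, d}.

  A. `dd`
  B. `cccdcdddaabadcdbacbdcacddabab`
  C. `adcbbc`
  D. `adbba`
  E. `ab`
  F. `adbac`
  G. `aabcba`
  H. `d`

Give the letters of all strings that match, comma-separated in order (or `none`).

A → no match
B → no match
C → no match
D → match
E → no match
F → no match
G → match
H → match

D, G, H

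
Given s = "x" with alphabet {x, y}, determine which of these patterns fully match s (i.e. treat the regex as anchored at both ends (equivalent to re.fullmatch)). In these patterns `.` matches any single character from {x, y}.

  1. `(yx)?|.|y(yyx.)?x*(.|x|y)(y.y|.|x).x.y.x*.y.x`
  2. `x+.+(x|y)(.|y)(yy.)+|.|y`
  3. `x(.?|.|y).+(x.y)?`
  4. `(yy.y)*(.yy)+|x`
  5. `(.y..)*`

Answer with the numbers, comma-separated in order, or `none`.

1, 2, 4

1 → match
2 → match
3 → no match
4 → match
5 → no match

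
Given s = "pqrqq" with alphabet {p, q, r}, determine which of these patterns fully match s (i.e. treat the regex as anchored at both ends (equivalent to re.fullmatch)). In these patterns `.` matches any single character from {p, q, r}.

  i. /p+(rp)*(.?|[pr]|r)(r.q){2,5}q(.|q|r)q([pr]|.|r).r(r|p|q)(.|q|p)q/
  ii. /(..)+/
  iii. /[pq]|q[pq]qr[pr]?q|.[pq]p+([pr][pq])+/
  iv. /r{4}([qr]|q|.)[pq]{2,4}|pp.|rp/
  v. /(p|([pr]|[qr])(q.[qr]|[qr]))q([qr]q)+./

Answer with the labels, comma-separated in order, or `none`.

v

i → no match
ii → no match
iii → no match
iv → no match
v → match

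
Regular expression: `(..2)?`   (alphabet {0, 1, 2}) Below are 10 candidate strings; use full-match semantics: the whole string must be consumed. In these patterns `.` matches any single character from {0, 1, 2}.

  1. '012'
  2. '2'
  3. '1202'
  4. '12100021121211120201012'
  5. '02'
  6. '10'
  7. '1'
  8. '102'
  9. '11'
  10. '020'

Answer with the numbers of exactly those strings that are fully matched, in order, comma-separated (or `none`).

1, 8

1 → match
2 → no match
3 → no match
4 → no match
5 → no match
6 → no match
7 → no match
8 → match
9 → no match
10 → no match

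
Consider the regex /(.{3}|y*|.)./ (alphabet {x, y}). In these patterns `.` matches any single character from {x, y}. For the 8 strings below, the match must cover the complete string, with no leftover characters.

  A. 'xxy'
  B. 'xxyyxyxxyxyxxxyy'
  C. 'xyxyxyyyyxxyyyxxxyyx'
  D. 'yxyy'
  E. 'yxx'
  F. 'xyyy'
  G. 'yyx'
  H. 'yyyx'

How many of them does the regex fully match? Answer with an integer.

4

A → no match
B → no match
C → no match
D → match
E → no match
F → match
G → match
H → match
Total matched: 4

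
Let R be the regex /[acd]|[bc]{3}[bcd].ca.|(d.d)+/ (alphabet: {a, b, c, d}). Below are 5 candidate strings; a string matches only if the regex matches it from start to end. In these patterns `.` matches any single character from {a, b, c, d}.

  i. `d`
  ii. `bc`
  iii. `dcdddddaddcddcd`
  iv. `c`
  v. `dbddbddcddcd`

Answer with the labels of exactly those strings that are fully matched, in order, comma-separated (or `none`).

i, iii, iv, v

i. `d` → match
ii. `bc` → no match
iii → match
iv. `c` → match
v. `dbddbddcddcd` → match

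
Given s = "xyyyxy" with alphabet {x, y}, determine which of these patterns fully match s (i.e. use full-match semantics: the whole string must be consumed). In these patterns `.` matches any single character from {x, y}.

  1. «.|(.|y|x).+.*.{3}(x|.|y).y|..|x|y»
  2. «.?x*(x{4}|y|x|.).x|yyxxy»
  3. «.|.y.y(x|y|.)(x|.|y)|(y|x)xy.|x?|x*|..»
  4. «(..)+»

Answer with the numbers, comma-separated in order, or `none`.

3, 4

1 → no match
2 → no match
3 → match
4 → match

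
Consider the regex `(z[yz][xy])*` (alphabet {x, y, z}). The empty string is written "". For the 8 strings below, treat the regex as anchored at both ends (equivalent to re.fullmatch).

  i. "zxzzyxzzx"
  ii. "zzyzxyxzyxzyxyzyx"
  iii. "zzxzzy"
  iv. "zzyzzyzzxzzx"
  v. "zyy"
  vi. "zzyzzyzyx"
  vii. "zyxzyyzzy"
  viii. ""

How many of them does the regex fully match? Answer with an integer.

6

i. "zxzzyxzzx" → no match
ii → no match
iii. "zzxzzy" → match
iv. "zzyzzyzzxzzx" → match
v. "zyy" → match
vi. "zzyzzyzyx" → match
vii. "zyxzyyzzy" → match
viii. "" → match
Total matched: 6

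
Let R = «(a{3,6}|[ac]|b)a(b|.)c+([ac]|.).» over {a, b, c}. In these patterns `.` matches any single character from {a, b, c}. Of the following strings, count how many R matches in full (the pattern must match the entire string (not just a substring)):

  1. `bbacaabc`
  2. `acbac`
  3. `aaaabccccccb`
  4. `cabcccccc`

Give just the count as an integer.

1 → no match
2 → no match
3 → match
4 → match
Total matched: 2

2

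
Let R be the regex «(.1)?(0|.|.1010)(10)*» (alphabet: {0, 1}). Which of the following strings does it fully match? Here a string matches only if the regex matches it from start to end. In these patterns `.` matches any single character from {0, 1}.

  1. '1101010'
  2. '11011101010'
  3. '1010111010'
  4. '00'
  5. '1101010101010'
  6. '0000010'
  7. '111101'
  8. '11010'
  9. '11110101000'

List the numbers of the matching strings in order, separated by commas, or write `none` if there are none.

1, 5, 8

1 → match
2 → no match
3 → no match
4 → no match
5 → match
6 → no match
7 → no match
8 → match
9 → no match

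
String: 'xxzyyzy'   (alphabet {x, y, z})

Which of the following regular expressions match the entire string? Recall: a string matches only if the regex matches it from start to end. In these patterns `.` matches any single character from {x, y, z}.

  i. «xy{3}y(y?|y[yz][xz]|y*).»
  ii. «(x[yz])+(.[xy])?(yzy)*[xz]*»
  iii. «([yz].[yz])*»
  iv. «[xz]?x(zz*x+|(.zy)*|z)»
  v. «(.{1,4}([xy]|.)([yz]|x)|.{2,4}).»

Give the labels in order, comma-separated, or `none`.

i → no match — must start with 'xy'
ii → no match
iii → no match
iv → match
v → match

iv, v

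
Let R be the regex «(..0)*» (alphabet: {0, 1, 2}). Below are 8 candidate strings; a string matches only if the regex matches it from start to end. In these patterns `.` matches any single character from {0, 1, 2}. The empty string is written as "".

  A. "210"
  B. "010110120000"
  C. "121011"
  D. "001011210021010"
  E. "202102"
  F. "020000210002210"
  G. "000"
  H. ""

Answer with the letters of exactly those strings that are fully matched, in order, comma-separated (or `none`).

A. "210" → match
B. "010110120000" → match
C. "121011" → no match
D → no match
E. "202102" → no match
F → no match
G. "000" → match
H. "" → match

A, B, G, H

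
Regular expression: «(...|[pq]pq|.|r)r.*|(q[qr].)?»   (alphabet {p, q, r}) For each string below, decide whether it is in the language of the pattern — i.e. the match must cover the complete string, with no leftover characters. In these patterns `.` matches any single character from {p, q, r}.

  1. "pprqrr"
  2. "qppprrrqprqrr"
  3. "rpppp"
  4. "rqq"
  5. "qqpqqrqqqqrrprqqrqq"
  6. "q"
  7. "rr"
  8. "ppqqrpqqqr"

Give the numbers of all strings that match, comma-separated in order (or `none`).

7

1 → no match
2 → no match
3 → no match
4 → no match
5 → no match
6 → no match
7 → match
8 → no match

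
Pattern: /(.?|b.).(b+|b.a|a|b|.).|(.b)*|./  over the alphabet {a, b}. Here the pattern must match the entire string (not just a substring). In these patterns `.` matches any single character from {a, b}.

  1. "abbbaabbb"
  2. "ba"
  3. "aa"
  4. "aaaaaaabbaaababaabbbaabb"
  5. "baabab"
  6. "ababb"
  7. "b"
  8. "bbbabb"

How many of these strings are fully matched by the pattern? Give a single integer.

1 → no match
2 → no match
3 → no match
4 → no match
5 → no match
6 → no match
7 → match
8 → no match
Total matched: 1

1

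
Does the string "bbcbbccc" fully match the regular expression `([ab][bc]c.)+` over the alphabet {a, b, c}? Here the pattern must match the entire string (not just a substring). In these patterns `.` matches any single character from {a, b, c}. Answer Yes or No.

Yes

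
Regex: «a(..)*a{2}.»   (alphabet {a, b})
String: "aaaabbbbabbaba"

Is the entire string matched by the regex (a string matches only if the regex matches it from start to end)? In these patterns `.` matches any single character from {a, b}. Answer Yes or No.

No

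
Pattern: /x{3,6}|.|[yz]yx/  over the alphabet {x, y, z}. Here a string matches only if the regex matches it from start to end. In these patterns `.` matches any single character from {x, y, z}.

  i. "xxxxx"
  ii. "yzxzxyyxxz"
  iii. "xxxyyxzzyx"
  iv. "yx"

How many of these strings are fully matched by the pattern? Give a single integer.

1

i → match
ii → no match
iii → no match
iv → no match
Total matched: 1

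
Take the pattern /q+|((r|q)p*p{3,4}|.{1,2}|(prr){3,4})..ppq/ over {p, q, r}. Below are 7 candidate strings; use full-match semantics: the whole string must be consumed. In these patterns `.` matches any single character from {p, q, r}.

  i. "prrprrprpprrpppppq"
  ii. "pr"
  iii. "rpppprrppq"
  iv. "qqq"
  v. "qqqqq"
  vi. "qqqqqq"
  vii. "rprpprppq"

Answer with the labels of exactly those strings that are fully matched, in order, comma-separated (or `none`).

iii, iv, v, vi

i → no match
ii → no match
iii → match
iv → match
v → match
vi → match
vii → no match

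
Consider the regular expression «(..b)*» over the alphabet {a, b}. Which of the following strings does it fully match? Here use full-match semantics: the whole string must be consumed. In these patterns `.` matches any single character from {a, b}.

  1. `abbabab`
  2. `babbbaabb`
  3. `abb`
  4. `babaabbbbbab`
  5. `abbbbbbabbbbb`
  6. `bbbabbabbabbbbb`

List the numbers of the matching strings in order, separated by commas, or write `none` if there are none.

3, 4, 6

1 → no match
2 → no match
3 → match
4 → match
5 → no match
6 → match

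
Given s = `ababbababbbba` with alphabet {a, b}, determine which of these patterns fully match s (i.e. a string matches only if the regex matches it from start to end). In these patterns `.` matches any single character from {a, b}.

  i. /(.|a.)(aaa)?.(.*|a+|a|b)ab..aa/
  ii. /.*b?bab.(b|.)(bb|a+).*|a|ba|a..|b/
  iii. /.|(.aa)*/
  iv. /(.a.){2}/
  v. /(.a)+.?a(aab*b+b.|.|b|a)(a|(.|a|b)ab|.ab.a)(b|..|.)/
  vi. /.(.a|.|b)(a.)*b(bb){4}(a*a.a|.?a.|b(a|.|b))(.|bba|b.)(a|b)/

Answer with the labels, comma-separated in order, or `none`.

i → no match — must end with `aa`
ii → match
iii → no match
iv → no match
v → no match
vi → no match

ii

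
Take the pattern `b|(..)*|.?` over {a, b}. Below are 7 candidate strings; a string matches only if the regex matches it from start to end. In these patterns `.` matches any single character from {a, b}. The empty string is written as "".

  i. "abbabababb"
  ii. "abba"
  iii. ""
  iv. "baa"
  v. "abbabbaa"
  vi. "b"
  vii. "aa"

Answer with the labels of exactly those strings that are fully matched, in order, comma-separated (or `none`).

i → match
ii → match
iii → match
iv → no match
v → match
vi → match
vii → match

i, ii, iii, v, vi, vii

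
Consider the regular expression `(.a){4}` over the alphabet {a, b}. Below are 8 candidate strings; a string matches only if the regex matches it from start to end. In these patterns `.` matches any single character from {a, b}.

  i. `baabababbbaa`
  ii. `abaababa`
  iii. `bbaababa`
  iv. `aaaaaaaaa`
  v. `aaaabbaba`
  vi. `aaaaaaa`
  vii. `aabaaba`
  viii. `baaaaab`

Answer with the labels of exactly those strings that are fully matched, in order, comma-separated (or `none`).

none

i → no match
ii → no match
iii → no match
iv → no match
v → no match
vi → no match
vii → no match
viii → no match — must end with `a`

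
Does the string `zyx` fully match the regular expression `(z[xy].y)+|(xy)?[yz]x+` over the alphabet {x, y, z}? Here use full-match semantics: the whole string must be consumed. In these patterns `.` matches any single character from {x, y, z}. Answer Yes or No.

No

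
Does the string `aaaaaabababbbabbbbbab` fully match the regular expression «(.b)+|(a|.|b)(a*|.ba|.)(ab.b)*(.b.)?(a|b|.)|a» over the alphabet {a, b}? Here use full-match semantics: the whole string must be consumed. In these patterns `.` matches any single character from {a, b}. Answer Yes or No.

Yes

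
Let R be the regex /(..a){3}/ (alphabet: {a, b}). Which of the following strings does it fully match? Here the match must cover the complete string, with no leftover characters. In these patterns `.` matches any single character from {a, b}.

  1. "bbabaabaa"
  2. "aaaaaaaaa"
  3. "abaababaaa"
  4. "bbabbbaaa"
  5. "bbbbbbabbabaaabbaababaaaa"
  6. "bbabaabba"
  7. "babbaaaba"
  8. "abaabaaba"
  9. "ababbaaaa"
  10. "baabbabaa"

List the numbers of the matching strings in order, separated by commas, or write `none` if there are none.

1. "bbabaabaa" → match
2. "aaaaaaaaa" → match
3. "abaababaaa" → no match
4. "bbabbbaaa" → no match
5 → no match
6. "bbabaabba" → match
7. "babbaaaba" → no match
8. "abaabaaba" → match
9. "ababbaaaa" → match
10. "baabbabaa" → match

1, 2, 6, 8, 9, 10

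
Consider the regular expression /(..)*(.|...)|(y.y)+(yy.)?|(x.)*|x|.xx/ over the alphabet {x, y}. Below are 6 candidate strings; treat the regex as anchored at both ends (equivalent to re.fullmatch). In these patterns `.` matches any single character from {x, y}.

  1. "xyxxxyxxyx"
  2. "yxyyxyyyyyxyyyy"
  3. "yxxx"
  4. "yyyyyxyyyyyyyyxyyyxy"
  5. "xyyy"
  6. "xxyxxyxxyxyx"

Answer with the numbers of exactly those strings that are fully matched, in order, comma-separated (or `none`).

2

1 → no match
2 → match
3 → no match
4 → no match
5 → no match
6 → no match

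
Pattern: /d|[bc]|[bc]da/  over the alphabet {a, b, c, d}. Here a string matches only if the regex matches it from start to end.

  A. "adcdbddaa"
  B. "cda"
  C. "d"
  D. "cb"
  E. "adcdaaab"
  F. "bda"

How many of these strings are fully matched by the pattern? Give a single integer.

A. "adcdbddaa" → no match
B. "cda" → match
C. "d" → match
D. "cb" → no match
E. "adcdaaab" → no match
F. "bda" → match
Total matched: 3

3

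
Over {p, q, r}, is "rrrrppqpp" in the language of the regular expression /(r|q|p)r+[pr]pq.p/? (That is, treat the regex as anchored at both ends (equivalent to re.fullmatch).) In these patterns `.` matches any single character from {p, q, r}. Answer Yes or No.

Yes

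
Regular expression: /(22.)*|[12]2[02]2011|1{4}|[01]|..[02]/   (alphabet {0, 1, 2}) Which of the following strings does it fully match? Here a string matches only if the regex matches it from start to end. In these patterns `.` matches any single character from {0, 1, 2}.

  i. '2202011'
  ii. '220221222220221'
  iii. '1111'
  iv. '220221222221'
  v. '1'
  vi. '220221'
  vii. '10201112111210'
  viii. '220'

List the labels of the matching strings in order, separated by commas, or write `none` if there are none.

i → match
ii → match
iii → match
iv → match
v → match
vi → match
vii → no match
viii → match

i, ii, iii, iv, v, vi, viii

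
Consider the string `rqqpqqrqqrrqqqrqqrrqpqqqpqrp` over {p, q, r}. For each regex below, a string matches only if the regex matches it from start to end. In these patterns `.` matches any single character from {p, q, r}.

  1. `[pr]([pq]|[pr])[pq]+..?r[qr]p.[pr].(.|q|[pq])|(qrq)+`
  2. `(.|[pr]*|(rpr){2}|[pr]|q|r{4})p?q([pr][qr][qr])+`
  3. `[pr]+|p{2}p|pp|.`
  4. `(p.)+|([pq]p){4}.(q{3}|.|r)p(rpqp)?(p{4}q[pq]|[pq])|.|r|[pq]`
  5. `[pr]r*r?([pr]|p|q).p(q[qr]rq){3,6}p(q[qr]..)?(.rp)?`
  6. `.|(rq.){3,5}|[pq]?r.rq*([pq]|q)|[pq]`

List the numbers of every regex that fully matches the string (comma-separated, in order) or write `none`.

1 → no match
2 → no match
3 → no match
4 → no match
5 → match
6 → no match

5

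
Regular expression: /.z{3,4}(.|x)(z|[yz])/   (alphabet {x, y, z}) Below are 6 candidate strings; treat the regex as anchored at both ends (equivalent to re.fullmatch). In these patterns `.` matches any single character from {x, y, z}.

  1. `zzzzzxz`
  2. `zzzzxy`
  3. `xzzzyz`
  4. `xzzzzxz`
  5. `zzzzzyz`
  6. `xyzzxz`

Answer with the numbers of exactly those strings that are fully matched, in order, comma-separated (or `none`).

1, 2, 3, 4, 5

1 → match
2 → match
3 → match
4 → match
5 → match
6 → no match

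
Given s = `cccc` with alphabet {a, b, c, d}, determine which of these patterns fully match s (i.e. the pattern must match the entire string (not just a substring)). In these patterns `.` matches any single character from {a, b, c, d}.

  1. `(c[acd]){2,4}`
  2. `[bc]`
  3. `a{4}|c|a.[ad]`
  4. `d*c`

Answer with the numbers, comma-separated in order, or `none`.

1 → match
2 → no match
3 → no match
4 → no match

1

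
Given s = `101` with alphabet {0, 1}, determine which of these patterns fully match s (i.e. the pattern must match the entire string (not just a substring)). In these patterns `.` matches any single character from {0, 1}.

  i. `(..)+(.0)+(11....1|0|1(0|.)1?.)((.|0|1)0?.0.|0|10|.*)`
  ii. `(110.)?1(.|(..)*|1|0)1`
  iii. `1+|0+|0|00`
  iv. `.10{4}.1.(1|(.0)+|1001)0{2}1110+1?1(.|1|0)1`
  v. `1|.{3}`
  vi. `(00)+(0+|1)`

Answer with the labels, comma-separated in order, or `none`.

ii, v

i → no match
ii → match
iii → no match
iv → no match
v → match
vi → no match — must start with `00`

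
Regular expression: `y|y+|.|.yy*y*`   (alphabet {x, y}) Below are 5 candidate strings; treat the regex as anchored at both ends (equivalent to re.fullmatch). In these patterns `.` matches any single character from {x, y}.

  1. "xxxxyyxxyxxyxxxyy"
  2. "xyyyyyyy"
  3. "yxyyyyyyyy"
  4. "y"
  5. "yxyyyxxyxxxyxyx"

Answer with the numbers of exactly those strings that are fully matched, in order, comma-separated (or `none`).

2, 4

1 → no match
2 → match
3 → no match
4 → match
5 → no match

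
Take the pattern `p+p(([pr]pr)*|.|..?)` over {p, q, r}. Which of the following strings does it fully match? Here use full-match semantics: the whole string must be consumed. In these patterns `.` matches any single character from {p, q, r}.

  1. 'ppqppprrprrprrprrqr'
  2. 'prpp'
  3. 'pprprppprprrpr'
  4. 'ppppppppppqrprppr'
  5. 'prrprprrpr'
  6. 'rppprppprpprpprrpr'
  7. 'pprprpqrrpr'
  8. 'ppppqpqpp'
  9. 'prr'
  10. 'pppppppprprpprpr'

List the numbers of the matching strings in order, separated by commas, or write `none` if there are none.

1 → no match
2 → no match
3 → no match
4 → no match
5 → no match
6 → no match — must start with 'p'
7 → no match
8 → no match
9 → no match
10 → no match

none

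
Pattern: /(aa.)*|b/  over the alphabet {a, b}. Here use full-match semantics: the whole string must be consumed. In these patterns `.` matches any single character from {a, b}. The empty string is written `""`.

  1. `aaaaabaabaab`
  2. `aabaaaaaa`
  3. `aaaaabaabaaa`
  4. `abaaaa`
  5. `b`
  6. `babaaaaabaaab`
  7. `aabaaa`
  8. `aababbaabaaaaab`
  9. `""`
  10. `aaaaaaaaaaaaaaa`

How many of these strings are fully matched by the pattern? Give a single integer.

1 → match
2 → match
3 → match
4 → no match
5 → match
6 → no match
7 → match
8 → no match
9 → match
10 → match
Total matched: 7

7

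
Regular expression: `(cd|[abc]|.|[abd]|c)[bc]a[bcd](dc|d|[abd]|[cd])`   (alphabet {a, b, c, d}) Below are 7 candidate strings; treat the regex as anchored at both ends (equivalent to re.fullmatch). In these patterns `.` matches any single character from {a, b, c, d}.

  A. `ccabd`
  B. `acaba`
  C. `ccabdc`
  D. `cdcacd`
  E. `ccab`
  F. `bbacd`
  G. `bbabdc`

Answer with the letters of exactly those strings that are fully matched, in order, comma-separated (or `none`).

A. `ccabd` → match
B. `acaba` → match
C. `ccabdc` → match
D. `cdcacd` → match
E. `ccab` → no match
F. `bbacd` → match
G. `bbabdc` → match

A, B, C, D, F, G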